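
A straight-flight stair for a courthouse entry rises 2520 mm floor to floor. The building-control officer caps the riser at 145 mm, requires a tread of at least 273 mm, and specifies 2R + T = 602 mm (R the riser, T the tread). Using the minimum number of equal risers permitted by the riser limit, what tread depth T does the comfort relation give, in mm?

At most 145 each: 2520/145 = 17.38, giving 18 risers.
Each riser is 2520/18 = 140 mm (≤ 145 mm).
From 2R + T = 602: T = 602 − 280 = 322 mm.

322 mm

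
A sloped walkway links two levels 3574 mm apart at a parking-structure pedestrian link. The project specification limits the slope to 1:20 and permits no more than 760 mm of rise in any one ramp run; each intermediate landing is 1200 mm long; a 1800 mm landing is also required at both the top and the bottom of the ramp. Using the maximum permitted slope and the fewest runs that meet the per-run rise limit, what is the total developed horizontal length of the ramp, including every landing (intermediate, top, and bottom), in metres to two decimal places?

79.88 m

3574 / 760 = 4.703 → round up to 5 ramp runs. That means 4 intermediate landings.
Horizontal run for 3574 mm of rise at 1:20 is 3574 × 20 = 71480 mm.
Intermediate landings: 4 × 1200 = 4800 mm.
Top and bottom landings: 2 × 1800 = 3600 mm.
Total = 71480 + 4800 + 3600 = 79880 mm.
= 79.88 m.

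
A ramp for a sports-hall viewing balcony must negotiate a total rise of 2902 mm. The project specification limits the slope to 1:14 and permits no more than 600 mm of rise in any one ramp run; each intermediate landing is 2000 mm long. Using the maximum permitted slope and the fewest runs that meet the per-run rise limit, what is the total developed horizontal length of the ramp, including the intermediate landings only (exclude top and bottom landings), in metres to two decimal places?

48.63 m

2902 / 600 = 4.84, so 5 ramp runs are needed. That means 4 intermediate landings.
Ramp run (horizontal) at 1:14: 2902 × 14 = 40628 mm.
4 intermediate landings contribute 4 × 2000 = 8000 mm.
Developed length = 40628 + 8000 = 48628 mm.
= 48.63 m.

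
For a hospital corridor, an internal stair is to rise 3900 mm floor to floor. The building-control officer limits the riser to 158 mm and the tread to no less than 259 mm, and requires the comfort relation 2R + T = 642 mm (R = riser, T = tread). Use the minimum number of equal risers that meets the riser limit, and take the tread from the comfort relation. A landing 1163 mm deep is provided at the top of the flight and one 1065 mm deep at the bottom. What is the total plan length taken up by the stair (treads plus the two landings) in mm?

10148 mm

3900 / 158 = 24.68, so 25 risers are needed.
Riser R = 3900 / 25 = 156 mm, within the 158 mm limit.
T = 642 − 2·156 = 330 mm, which satisfies the 259 mm minimum.
Going = (25 − 1) × 330 = 7920 mm.
Add landings: 7920 + 1163 + 1065 = 10148 mm.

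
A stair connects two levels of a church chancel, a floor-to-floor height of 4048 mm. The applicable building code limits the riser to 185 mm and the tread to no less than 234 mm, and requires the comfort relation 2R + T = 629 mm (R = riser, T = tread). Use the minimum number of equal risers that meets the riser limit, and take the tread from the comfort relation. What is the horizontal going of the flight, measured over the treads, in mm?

5481 mm

4048 / 185 = 21.88, so 22 risers are needed.
Each riser is 4048/22 = 184 mm (≤ 185 mm).
From 2R + T = 629: T = 629 − 368 = 261 mm.
Treads = 22 − 1 = 21; going = 21 × 261 = 5481 mm.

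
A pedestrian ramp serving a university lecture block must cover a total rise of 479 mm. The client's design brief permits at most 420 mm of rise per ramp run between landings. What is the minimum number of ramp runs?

479 / 420 = 1.140 → round up to 2 ramp runs.

2 runs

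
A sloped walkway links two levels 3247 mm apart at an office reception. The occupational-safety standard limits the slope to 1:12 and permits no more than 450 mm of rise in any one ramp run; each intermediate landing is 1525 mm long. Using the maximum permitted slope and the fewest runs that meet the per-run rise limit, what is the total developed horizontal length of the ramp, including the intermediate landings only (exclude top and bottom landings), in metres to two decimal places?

3247 / 450 = 7.216 → round up to 8 ramp runs. That means 7 intermediate landings.
Horizontal run for 3247 mm of rise at 1:12 is 3247 × 12 = 38964 mm.
7 intermediate landings contribute 7 × 1525 = 10675 mm.
Total developed length = 38964 + 10675 = 49639 mm.
= 49.64 m.

49.64 m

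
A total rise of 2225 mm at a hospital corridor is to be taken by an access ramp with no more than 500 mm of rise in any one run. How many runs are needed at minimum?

5 runs

At most 500 each: 2225/500 = 4.45, giving 5 ramp runs.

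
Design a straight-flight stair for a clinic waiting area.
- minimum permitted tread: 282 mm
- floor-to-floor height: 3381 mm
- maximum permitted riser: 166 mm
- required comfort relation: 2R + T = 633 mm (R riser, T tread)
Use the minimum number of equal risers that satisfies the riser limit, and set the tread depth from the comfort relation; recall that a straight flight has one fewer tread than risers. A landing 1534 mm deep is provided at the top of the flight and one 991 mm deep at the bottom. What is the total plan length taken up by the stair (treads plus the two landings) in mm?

8745 mm

At most 166 each: 3381/166 = 20.37, giving 21 risers.
R = 3381 ÷ 21 = 161 mm.
T = 633 − 2·161 = 311 mm, which satisfies the 282 mm minimum.
21 risers give 20 treads; going = 20 × 311 = 6220 mm.
Enclosure = 6220 + 1534 + 991 = 8745 mm.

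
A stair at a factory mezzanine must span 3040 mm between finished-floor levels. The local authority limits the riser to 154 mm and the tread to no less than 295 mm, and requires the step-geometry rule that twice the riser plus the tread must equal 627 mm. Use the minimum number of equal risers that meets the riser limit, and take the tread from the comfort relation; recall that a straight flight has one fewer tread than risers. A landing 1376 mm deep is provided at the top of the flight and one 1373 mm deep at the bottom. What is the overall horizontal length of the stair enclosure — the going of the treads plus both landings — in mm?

At most 154 each: 3040/154 = 19.74, giving 20 risers.
R = 3040 ÷ 20 = 152 mm.
From 2R + T = 627: T = 627 − 304 = 323 mm.
Treads = 20 − 1 = 19; going = 19 × 323 = 6137 mm.
Enclosure = 6137 + 1376 + 1373 = 8886 mm.

8886 mm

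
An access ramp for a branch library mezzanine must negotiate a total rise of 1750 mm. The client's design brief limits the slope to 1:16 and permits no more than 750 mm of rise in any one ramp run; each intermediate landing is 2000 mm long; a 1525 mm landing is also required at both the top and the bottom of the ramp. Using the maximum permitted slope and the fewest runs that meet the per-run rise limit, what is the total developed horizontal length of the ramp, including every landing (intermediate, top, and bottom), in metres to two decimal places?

⌈1750/750⌉ = 3 ramp runs. That means 2 intermediate landings.
Horizontal run for 1750 mm of rise at 1:16 is 1750 × 16 = 28000 mm.
Intermediate landings: 2 × 2000 = 4000 mm.
Top and bottom landings: 2 × 1525 = 3050 mm.
Total = 28000 + 4000 + 3050 = 35050 mm.
= 35.05 m.

35.05 m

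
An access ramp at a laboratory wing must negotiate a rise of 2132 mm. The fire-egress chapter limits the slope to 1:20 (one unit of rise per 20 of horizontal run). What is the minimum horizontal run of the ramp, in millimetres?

42640 mm

Run = rise × 20 = 2132 × 20 = 42640 mm.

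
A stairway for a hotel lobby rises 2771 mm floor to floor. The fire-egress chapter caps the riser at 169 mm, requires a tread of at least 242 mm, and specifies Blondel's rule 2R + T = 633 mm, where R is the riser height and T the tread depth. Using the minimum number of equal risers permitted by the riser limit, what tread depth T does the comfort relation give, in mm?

307 mm

2771 / 169 = 16.40, so 17 risers are needed.
Riser R = 2771 / 17 = 163 mm, within the 169 mm limit.
T = 633 − 2·163 = 307 mm, which satisfies the 242 mm minimum.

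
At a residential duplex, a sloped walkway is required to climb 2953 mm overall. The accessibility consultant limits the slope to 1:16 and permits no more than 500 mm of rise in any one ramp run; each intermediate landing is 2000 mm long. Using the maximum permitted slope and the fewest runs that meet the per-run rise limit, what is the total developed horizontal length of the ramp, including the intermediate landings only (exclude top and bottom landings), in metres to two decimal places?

⌈2953/500⌉ = 6 ramp runs. That means 5 intermediate landings.
Horizontal run for 2953 mm of rise at 1:16 is 2953 × 16 = 47248 mm.
Intermediate landings: 5 × 2000 = 10000 mm.
Developed length = 47248 + 10000 = 57248 mm.
= 57.25 m.

57.25 m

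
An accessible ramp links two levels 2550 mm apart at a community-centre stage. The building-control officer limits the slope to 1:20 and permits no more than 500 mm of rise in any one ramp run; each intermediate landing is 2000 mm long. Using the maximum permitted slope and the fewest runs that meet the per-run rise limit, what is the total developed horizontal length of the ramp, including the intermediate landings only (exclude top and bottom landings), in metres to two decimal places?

61.00 m

At most 500 each: 2550/500 = 5.10, giving 6 ramp runs. That means 5 intermediate landings.
Ramp run (horizontal) at 1:20: 2550 × 20 = 51000 mm.
5 intermediate landings contribute 5 × 2000 = 10000 mm.
Developed length = 51000 + 10000 = 61000 mm.
= 61.00 m.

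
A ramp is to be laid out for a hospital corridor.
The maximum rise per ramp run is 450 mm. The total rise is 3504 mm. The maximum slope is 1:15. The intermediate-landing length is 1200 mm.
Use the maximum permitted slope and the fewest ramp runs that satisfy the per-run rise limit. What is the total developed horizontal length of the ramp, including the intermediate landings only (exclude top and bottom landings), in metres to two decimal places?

3504 / 450 = 7.787 → round up to 8 ramp runs. That means 7 intermediate landings.
Ramp run (horizontal) at 1:15: 3504 × 15 = 52560 mm.
Intermediate landings: 7 × 1200 = 8400 mm.
Developed length = 52560 + 8400 = 60960 mm.
= 60.96 m.

60.96 m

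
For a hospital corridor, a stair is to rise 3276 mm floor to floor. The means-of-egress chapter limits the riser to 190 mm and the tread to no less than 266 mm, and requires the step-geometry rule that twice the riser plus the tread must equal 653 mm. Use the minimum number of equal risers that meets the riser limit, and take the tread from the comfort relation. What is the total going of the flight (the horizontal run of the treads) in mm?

3276 / 190 = 17.24, so 18 risers are needed.
R = 3276 ÷ 18 = 182 mm.
Tread T = 653 − 2 × 182 = 289 mm (≥ 266 mm).
Going = (18 − 1) × 289 = 4913 mm.

4913 mm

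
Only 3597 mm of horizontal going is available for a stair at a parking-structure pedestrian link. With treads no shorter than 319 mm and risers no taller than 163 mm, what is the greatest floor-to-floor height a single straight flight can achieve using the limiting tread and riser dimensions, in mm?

1956 mm

3597 / 319 = 11.28, so 11 treads fit.
Risers = treads + 1 = 12.
Maximum height = 12 × 163 = 1956 mm.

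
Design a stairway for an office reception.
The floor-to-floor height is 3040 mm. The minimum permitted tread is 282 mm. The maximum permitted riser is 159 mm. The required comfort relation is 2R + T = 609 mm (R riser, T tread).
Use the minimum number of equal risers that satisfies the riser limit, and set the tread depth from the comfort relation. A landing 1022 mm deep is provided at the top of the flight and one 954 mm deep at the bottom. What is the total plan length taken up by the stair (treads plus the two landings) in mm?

7771 mm

⌈3040/159⌉ = 20 risers.
Each riser is 3040/20 = 152 mm (≤ 159 mm).
From 2R + T = 609: T = 609 − 304 = 305 mm.
Going = (20 − 1) × 305 = 5795 mm.
Enclosure = 5795 + 1022 + 954 = 7771 mm.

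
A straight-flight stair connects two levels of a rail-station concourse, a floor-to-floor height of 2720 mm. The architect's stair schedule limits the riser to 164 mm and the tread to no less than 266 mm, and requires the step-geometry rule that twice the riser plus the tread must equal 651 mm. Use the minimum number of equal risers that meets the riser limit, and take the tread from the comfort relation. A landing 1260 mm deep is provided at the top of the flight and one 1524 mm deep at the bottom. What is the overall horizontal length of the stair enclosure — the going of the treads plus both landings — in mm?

8080 mm

2720 / 164 = 16.585 → round up to 17 risers.
Riser R = 2720 / 17 = 160 mm, within the 164 mm limit.
From 2R + T = 651: T = 651 − 320 = 331 mm.
Going = (17 − 1) × 331 = 5296 mm.
Add landings: 5296 + 1260 + 1524 = 8080 mm.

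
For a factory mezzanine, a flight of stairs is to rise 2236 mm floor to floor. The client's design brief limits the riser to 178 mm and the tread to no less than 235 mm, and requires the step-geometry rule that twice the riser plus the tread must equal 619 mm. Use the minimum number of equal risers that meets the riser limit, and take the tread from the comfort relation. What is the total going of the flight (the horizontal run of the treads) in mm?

3300 mm

At most 178 each: 2236/178 = 12.56, giving 13 risers.
Riser R = 2236 / 13 = 172 mm, within the 178 mm limit.
Tread T = 619 − 2 × 172 = 275 mm (≥ 235 mm).
13 risers give 12 treads; going = 12 × 275 = 3300 mm.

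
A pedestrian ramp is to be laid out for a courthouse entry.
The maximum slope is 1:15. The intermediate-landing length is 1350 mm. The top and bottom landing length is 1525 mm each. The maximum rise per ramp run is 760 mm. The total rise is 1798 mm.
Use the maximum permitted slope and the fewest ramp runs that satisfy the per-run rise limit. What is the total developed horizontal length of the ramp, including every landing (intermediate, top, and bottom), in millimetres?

32720 mm

At most 760 each: 1798/760 = 2.37, giving 3 ramp runs. That means 2 intermediate landings.
Ramp run (horizontal) at 1:15: 1798 × 15 = 26970 mm.
2 intermediate landings contribute 2 × 1350 = 2700 mm.
Top and bottom landings: 2 × 1525 = 3050 mm.
Total = 26970 + 2700 + 3050 = 32720 mm.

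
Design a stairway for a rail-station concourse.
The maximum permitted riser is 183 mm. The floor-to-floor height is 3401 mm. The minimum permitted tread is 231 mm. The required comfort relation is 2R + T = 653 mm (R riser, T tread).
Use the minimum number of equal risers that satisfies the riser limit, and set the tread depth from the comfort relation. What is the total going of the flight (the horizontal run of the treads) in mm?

5310 mm

3401 / 183 = 18.58, so 19 risers are needed.
Each riser is 3401/19 = 179 mm (≤ 183 mm).
Tread T = 653 − 2 × 179 = 295 mm (≥ 231 mm).
19 risers give 18 treads; going = 18 × 295 = 5310 mm.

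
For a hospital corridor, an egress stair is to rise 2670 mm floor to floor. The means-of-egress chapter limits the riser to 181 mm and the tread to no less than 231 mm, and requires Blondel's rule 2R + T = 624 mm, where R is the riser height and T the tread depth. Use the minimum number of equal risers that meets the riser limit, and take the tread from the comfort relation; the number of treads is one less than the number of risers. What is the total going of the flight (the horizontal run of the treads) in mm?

3752 mm

At most 181 each: 2670/181 = 14.75, giving 15 risers.
R = 2670 ÷ 15 = 178 mm.
T = 624 − 2·178 = 268 mm, which satisfies the 231 mm minimum.
Going = (15 − 1) × 268 = 3752 mm.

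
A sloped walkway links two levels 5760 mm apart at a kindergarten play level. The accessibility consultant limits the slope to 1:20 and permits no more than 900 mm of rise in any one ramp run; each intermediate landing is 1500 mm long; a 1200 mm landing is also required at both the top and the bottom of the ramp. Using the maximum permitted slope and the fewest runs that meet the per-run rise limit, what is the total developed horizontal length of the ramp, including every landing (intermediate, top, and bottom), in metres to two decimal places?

5760 / 900 = 6.400 → round up to 7 ramp runs. That means 6 intermediate landings.
Ramp run (horizontal) at 1:20: 5760 × 20 = 115200 mm.
6 intermediate landings contribute 6 × 1500 = 9000 mm.
Top and bottom landings: 2 × 1200 = 2400 mm.
Total = 115200 + 9000 + 2400 = 126600 mm.
= 126.60 m.

126.60 m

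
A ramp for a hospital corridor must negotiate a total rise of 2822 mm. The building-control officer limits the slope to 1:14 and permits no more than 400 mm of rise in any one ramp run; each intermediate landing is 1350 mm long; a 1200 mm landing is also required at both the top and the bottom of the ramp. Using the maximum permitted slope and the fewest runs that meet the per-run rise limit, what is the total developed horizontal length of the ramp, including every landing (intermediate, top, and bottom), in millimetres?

⌈2822/400⌉ = 8 ramp runs. That means 7 intermediate landings.
Horizontal run for 2822 mm of rise at 1:14 is 2822 × 14 = 39508 mm.
7 intermediate landings contribute 7 × 1350 = 9450 mm.
Top and bottom landings: 2 × 1200 = 2400 mm.
Total = 39508 + 9450 + 2400 = 51358 mm.

51358 mm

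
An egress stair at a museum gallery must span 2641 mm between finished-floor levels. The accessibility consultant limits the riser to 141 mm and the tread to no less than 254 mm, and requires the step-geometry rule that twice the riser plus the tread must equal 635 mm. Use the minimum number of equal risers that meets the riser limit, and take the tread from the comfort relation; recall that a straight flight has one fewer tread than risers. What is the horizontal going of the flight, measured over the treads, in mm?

6426 mm

2641 / 141 = 18.73, so 19 risers are needed.
Each riser is 2641/19 = 139 mm (≤ 141 mm).
From 2R + T = 635: T = 635 − 278 = 357 mm.
19 risers give 18 treads; going = 18 × 357 = 6426 mm.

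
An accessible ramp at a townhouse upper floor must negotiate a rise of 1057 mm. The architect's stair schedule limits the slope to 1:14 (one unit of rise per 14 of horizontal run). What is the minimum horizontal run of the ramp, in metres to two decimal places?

Run = rise × 14 = 1057 × 14 = 14798 mm.
14798 mm = 14.80 m.

14.80 m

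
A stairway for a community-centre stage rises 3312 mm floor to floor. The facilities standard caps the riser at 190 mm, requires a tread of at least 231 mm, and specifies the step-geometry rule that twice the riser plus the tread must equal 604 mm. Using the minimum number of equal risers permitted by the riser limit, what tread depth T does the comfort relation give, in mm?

236 mm

3312 / 190 = 17.43, so 18 risers are needed.
Each riser is 3312/18 = 184 mm (≤ 190 mm).
From 2R + T = 604: T = 604 − 368 = 236 mm.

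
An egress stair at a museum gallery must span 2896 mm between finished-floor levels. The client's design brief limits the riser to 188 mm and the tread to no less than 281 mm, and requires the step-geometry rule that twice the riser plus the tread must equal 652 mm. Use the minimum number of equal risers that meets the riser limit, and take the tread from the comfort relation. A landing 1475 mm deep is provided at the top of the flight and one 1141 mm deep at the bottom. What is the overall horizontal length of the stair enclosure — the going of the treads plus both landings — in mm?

6966 mm

⌈2896/188⌉ = 16 risers.
Each riser is 2896/16 = 181 mm (≤ 188 mm).
T = 652 − 2·181 = 290 mm, which satisfies the 281 mm minimum.
Going = (16 − 1) × 290 = 4350 mm.
Add landings: 4350 + 1475 + 1141 = 6966 mm.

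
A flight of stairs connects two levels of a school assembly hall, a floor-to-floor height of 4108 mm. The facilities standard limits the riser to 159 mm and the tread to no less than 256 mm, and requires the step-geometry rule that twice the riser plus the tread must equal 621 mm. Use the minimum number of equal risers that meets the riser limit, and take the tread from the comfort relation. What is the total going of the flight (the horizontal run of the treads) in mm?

7625 mm

4108 / 159 = 25.836 → round up to 26 risers.
Riser R = 4108 / 26 = 158 mm, within the 159 mm limit.
Tread T = 621 − 2 × 158 = 305 mm (≥ 256 mm).
Going = (26 − 1) × 305 = 7625 mm.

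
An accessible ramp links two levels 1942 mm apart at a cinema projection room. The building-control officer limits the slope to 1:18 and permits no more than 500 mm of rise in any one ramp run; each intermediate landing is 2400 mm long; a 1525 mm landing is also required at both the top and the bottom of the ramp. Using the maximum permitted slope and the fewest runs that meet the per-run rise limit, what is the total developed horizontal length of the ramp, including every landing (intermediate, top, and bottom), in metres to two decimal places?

45.21 m

1942 / 500 = 3.88, so 4 ramp runs are needed. That means 3 intermediate landings.
Ramp run (horizontal) at 1:18: 1942 × 18 = 34956 mm.
3 intermediate landings contribute 3 × 2400 = 7200 mm.
Top and bottom landings: 2 × 1525 = 3050 mm.
Total = 34956 + 7200 + 3050 = 45206 mm.
= 45.21 m.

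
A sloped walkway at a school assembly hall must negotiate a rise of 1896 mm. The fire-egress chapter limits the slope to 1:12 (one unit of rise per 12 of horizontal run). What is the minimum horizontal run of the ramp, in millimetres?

At 1:12 the run is 12 × 1896 = 22752 mm.

22752 mm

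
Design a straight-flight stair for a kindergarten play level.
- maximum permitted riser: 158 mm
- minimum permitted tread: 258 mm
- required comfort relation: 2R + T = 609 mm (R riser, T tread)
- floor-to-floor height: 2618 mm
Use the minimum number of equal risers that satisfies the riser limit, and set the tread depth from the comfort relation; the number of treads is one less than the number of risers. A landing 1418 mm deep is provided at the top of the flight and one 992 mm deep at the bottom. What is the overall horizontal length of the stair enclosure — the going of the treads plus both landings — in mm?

2618 / 158 = 16.570 → round up to 17 risers.
Riser R = 2618 / 17 = 154 mm, within the 158 mm limit.
Tread T = 609 − 2 × 154 = 301 mm (≥ 258 mm).
Going = (17 − 1) × 301 = 4816 mm.
Add landings: 4816 + 1418 + 992 = 7226 mm.

7226 mm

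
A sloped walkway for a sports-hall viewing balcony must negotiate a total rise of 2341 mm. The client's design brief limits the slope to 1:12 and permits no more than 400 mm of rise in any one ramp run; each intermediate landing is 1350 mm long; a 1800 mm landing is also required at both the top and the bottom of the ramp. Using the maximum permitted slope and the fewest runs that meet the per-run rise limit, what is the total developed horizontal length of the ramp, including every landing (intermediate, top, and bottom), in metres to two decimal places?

38.44 m

⌈2341/400⌉ = 6 ramp runs. That means 5 intermediate landings.
Ramp run (horizontal) at 1:12: 2341 × 12 = 28092 mm.
5 intermediate landings contribute 5 × 1350 = 6750 mm.
Top and bottom landings: 2 × 1800 = 3600 mm.
Total = 28092 + 6750 + 3600 = 38442 mm.
= 38.44 m.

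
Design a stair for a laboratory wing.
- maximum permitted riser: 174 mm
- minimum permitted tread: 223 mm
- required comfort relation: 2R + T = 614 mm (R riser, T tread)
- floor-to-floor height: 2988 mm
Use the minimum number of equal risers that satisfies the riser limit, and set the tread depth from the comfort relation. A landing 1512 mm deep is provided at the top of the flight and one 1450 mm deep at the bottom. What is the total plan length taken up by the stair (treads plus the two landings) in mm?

2988 / 174 = 17.172 → round up to 18 risers.
Riser R = 2988 / 18 = 166 mm, within the 174 mm limit.
T = 614 − 2·166 = 282 mm, which satisfies the 223 mm minimum.
Going = (18 − 1) × 282 = 4794 mm.
Add landings: 4794 + 1512 + 1450 = 7756 mm.

7756 mm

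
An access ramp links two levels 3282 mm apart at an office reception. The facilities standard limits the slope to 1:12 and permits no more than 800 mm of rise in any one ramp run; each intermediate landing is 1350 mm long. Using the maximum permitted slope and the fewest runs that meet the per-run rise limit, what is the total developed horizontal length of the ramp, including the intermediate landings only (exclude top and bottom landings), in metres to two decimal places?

⌈3282/800⌉ = 5 ramp runs. That means 4 intermediate landings.
Horizontal run for 3282 mm of rise at 1:12 is 3282 × 12 = 39384 mm.
Intermediate landings: 4 × 1350 = 5400 mm.
Total developed length = 39384 + 5400 = 44784 mm.
= 44.78 m.

44.78 m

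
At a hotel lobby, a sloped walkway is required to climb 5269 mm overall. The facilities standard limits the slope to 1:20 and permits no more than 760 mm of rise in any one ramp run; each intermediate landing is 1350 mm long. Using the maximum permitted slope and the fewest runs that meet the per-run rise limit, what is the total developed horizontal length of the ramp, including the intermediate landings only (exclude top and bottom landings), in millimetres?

113480 mm

At most 760 each: 5269/760 = 6.93, giving 7 ramp runs. That means 6 intermediate landings.
Ramp run (horizontal) at 1:20: 5269 × 20 = 105380 mm.
6 intermediate landings contribute 6 × 1350 = 8100 mm.
Total developed length = 105380 + 8100 = 113480 mm.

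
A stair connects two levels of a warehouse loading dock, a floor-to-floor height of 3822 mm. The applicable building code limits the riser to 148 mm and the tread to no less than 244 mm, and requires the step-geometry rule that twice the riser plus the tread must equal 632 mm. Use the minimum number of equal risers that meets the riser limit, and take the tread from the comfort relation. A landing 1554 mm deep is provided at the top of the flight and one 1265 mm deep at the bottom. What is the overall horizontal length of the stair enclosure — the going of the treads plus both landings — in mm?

11269 mm

At most 148 each: 3822/148 = 25.82, giving 26 risers.
R = 3822 ÷ 26 = 147 mm.
Tread T = 632 − 2 × 147 = 338 mm (≥ 244 mm).
Going = (26 − 1) × 338 = 8450 mm.
Add landings: 8450 + 1554 + 1265 = 11269 mm.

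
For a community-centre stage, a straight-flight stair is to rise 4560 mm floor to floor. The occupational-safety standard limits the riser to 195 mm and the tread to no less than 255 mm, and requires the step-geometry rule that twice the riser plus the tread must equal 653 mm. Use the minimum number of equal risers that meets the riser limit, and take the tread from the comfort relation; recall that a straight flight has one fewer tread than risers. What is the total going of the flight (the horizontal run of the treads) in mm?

6279 mm

4560 / 195 = 23.38, so 24 risers are needed.
Each riser is 4560/24 = 190 mm (≤ 195 mm).
Tread T = 653 − 2 × 190 = 273 mm (≥ 255 mm).
Treads = 24 − 1 = 23; going = 23 × 273 = 6279 mm.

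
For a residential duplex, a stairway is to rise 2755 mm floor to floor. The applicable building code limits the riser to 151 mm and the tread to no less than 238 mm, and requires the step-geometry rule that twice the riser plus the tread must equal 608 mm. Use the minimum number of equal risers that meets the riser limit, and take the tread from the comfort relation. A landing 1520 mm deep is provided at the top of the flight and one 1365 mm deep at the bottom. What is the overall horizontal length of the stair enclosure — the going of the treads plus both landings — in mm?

At most 151 each: 2755/151 = 18.25, giving 19 risers.
R = 2755 ÷ 19 = 145 mm.
From 2R + T = 608: T = 608 − 290 = 318 mm.
19 risers give 18 treads; going = 18 × 318 = 5724 mm.
Enclosure = 5724 + 1520 + 1365 = 8609 mm.

8609 mm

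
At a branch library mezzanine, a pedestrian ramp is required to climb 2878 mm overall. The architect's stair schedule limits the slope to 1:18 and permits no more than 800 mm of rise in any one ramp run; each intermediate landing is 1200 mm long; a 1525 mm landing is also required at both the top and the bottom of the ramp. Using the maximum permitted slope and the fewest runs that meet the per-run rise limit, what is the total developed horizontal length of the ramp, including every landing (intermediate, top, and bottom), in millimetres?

⌈2878/800⌉ = 4 ramp runs. That means 3 intermediate landings.
Ramp run (horizontal) at 1:18: 2878 × 18 = 51804 mm.
3 intermediate landings contribute 3 × 1200 = 3600 mm.
Top and bottom landings: 2 × 1525 = 3050 mm.
Total = 51804 + 3600 + 3050 = 58454 mm.

58454 mm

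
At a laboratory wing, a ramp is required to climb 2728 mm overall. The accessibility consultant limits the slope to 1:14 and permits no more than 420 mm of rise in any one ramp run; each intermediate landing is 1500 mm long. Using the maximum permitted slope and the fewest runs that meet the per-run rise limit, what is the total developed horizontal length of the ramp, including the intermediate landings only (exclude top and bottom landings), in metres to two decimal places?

At most 420 each: 2728/420 = 6.50, giving 7 ramp runs. That means 6 intermediate landings.
Ramp run (horizontal) at 1:14: 2728 × 14 = 38192 mm.
6 intermediate landings contribute 6 × 1500 = 9000 mm.
Developed length = 38192 + 9000 = 47192 mm.
= 47.19 m.

47.19 m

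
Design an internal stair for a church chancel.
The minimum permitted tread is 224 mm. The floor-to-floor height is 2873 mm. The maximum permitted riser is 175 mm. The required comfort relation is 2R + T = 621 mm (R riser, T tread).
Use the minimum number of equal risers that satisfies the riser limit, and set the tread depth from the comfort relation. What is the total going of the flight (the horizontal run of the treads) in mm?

At most 175 each: 2873/175 = 16.42, giving 17 risers.
R = 2873 ÷ 17 = 169 mm.
Tread T = 621 − 2 × 169 = 283 mm (≥ 224 mm).
Treads = 17 − 1 = 16; going = 16 × 283 = 4528 mm.

4528 mm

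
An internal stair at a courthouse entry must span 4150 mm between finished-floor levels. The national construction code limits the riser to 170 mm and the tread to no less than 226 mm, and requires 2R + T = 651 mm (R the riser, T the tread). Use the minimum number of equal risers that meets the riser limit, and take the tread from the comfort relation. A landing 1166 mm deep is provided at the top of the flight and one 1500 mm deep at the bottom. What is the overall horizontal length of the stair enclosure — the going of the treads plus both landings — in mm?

⌈4150/170⌉ = 25 risers.
Riser R = 4150 / 25 = 166 mm, within the 170 mm limit.
Tread T = 651 − 2 × 166 = 319 mm (≥ 226 mm).
Treads = 25 − 1 = 24; going = 24 × 319 = 7656 mm.
Enclosure = 7656 + 1166 + 1500 = 10322 mm.

10322 mm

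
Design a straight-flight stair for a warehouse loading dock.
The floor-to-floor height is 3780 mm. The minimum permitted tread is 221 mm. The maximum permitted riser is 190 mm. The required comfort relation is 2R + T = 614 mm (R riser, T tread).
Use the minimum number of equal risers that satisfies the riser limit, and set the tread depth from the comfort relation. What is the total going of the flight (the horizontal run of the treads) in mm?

4484 mm

⌈3780/190⌉ = 20 risers.
Riser R = 3780 / 20 = 189 mm, within the 190 mm limit.
T = 614 − 2·189 = 236 mm, which satisfies the 221 mm minimum.
Going = (20 − 1) × 236 = 4484 mm.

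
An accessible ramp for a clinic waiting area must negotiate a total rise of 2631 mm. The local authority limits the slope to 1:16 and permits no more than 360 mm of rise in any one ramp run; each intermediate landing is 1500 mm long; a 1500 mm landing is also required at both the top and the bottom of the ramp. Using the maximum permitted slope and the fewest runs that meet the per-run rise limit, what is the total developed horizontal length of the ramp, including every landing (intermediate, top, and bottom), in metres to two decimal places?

55.60 m

At most 360 each: 2631/360 = 7.31, giving 8 ramp runs. That means 7 intermediate landings.
Ramp run (horizontal) at 1:16: 2631 × 16 = 42096 mm.
7 intermediate landings contribute 7 × 1500 = 10500 mm.
Top and bottom landings: 2 × 1500 = 3000 mm.
Total = 42096 + 10500 + 3000 = 55596 mm.
= 55.60 m.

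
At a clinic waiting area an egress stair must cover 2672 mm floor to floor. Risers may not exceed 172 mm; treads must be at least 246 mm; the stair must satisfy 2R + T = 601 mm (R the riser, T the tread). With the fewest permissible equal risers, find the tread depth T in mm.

At most 172 each: 2672/172 = 15.53, giving 16 risers.
Each riser is 2672/16 = 167 mm (≤ 172 mm).
From 2R + T = 601: T = 601 − 334 = 267 mm.

267 mm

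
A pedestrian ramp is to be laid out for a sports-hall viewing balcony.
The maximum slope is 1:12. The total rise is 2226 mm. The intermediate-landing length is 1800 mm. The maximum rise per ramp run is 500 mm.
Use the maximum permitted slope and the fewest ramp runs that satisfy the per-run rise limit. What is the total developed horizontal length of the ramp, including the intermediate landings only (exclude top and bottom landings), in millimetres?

33912 mm

2226 / 500 = 4.45, so 5 ramp runs are needed. That means 4 intermediate landings.
Horizontal run for 2226 mm of rise at 1:12 is 2226 × 12 = 26712 mm.
4 intermediate landings contribute 4 × 1800 = 7200 mm.
Total developed length = 26712 + 7200 = 33912 mm.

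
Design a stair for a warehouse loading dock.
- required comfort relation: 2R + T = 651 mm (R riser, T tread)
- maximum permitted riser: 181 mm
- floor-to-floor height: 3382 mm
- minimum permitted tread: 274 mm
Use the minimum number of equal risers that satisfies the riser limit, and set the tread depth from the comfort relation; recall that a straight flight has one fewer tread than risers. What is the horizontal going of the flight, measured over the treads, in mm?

3382 / 181 = 18.685 → round up to 19 risers.
Riser R = 3382 / 19 = 178 mm, within the 181 mm limit.
From 2R + T = 651: T = 651 − 356 = 295 mm.
Treads = 19 − 1 = 18; going = 18 × 295 = 5310 mm.

5310 mm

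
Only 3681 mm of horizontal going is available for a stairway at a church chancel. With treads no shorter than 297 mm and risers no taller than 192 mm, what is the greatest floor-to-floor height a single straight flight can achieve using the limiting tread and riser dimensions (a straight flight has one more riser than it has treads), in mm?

2496 mm

Treads that fit: ⌊3681 / 297⌋ = 12.
Risers = treads + 1 = 13.
Maximum height = 13 × 192 = 2496 mm.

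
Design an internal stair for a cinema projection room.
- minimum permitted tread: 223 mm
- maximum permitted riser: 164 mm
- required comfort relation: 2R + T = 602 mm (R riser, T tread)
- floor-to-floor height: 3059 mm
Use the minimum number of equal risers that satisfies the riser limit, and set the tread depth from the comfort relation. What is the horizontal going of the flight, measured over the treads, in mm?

5040 mm

⌈3059/164⌉ = 19 risers.
R = 3059 ÷ 19 = 161 mm.
T = 602 − 2·161 = 280 mm, which satisfies the 223 mm minimum.
19 risers give 18 treads; going = 18 × 280 = 5040 mm.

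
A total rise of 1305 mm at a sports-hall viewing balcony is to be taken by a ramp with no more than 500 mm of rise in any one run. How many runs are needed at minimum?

3 runs

1305 / 500 = 2.61, so 3 ramp runs are needed.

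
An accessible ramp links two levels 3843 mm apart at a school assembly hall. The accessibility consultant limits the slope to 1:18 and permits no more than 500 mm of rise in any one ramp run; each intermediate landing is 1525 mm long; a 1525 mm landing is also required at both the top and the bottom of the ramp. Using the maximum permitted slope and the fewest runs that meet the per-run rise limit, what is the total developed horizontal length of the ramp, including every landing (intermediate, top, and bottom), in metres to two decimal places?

At most 500 each: 3843/500 = 7.69, giving 8 ramp runs. That means 7 intermediate landings.
Ramp run (horizontal) at 1:18: 3843 × 18 = 69174 mm.
7 intermediate landings contribute 7 × 1525 = 10675 mm.
Top and bottom landings: 2 × 1525 = 3050 mm.
Total = 69174 + 10675 + 3050 = 82899 mm.
= 82.90 m.

82.90 m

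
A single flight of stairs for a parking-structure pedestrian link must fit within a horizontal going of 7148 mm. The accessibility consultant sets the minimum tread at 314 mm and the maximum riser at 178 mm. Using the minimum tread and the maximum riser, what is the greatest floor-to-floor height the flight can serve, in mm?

4094 mm

7148 / 314 = 22.76, so 22 treads fit.
Risers = treads + 1 = 23.
Maximum height = 23 × 178 = 4094 mm.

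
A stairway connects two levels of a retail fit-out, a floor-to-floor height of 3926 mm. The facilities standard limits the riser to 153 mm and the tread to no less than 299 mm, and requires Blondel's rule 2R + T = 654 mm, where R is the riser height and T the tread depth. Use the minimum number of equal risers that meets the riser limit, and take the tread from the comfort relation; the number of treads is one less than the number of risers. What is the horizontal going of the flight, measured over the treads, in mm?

8800 mm

3926 / 153 = 25.66, so 26 risers are needed.
Riser R = 3926 / 26 = 151 mm, within the 153 mm limit.
From 2R + T = 654: T = 654 − 302 = 352 mm.
Going = (26 − 1) × 352 = 8800 mm.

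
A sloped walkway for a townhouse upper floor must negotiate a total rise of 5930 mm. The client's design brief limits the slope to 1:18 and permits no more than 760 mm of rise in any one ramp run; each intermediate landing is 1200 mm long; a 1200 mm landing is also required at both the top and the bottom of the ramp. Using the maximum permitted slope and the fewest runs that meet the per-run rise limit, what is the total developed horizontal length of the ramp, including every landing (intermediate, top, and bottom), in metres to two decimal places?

117.54 m

At most 760 each: 5930/760 = 7.80, giving 8 ramp runs. That means 7 intermediate landings.
Ramp run (horizontal) at 1:18: 5930 × 18 = 106740 mm.
7 intermediate landings contribute 7 × 1200 = 8400 mm.
Top and bottom landings: 2 × 1200 = 2400 mm.
Total = 106740 + 8400 + 2400 = 117540 mm.
= 117.54 m.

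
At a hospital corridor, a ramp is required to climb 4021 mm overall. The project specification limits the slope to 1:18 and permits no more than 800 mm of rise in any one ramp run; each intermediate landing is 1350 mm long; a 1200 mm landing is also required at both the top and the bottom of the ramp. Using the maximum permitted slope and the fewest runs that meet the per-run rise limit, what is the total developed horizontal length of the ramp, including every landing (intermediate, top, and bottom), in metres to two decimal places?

81.53 m

4021 / 800 = 5.026 → round up to 6 ramp runs. That means 5 intermediate landings.
Ramp run (horizontal) at 1:18: 4021 × 18 = 72378 mm.
Intermediate landings: 5 × 1350 = 6750 mm.
Top and bottom landings: 2 × 1200 = 2400 mm.
Total = 72378 + 6750 + 2400 = 81528 mm.
= 81.53 m.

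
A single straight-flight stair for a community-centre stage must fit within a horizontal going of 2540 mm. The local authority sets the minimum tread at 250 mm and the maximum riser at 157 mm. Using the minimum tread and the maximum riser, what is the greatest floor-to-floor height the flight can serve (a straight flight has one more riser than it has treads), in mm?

Treads that fit: ⌊2540 / 250⌋ = 10.
Risers = treads + 1 = 11.
Maximum height = 11 × 157 = 1727 mm.

1727 mm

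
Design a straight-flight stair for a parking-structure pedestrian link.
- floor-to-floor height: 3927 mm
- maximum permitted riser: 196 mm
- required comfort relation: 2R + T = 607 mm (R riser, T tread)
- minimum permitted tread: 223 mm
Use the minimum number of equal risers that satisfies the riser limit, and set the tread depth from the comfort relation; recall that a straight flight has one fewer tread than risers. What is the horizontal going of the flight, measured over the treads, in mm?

At most 196 each: 3927/196 = 20.04, giving 21 risers.
R = 3927 ÷ 21 = 187 mm.
From 2R + T = 607: T = 607 − 374 = 233 mm.
21 risers give 20 treads; going = 20 × 233 = 4660 mm.

4660 mm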